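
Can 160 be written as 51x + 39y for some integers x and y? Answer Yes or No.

gcd(51, 39): 51 = 1·39 + 12; 39 = 3·12 + 3; 12 = 4·3 + 0 → 3
3 does not divide 160, so a solution does not exist.

No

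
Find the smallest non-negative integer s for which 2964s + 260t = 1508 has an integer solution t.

Reduce mod 260: 2964s ≡ 1508 (mod 260). With g = gcd(2964, 260) = 52 dividing 1508, divide through: 57s ≡ 29 (mod 5).
Since gcd(57, 5) = 1, s ≡ 29·(57)⁻¹ ≡ 2 (mod 5). Smallest non-negative: 2.

2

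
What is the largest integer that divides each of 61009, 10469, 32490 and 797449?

361

gcd(61009, 10469): 61009 = 5·10469 + 8664; 10469 = 1·8664 + 1805; 8664 = 4·1805 + 1444; 1805 = 1·1444 + 361; 1444 = 4·361 + 0 → 361
gcd(361, 32490): 32490 = 90·361 + 0 → 361
gcd(361, 797449): 797449 = 2209·361 + 0 → 361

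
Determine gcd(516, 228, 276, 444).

12

gcd(516, 228): 516 = 2·228 + 60; 228 = 3·60 + 48; 60 = 1·48 + 12; 48 = 4·12 + 0 → 12
gcd(12, 276): 276 = 23·12 + 0 → 12
gcd(12, 444): 444 = 37·12 + 0 → 12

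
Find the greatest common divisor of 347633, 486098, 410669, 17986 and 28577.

gcd(347633, 486098): 486098 = 1·347633 + 138465; 347633 = 2·138465 + 70703; 138465 = 1·70703 + 67762; 70703 = 1·67762 + 2941; 67762 = 23·2941 + 119; 2941 = 24·119 + 85; 119 = 1·85 + 34; 85 = 2·34 + 17; 34 = 2·17 + 0 → 17
gcd(17, 410669): 410669 = 24157·17 + 0 → 17
gcd(17, 17986): 17986 = 1058·17 + 0 → 17
gcd(17, 28577): 28577 = 1681·17 + 0 → 17

17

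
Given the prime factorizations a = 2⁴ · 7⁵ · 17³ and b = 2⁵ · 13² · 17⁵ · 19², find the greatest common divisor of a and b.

78608

min exponent per shared prime: 2⁴ · 17³ = 78608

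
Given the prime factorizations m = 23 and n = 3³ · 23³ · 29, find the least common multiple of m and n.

9526761

max exponent per prime: 3³ · 23³ · 29 = 9526761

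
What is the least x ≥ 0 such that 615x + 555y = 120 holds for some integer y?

2

Euclid: 615 = 1·555 + 60; 555 = 9·60 + 15; 60 = 4·15 + 0 → gcd = 15; 120 = 15·8.
Back-substitution yields 615·(-9) + 555·(10) = 15, so one solution is x = -9·8 = -72, y = 10·8 = 80.
Solutions in x differ by 555/15 = 37; the one in [0, 37) is -72 mod 37 = 2.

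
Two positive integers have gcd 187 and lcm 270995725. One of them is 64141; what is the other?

Using ab = gcd(a,b)·lcm(a,b) = 187·270995725 = 50676200575, we get b = 50676200575/64141 = 790075.

790075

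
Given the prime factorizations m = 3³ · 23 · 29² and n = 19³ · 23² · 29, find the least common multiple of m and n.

max exponent per prime: 3³ · 19³ · 23² · 29² = 82390328577

82390328577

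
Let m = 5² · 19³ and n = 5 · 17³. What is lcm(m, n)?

max exponent per prime: 5² · 17³ · 19³ = 842456675

842456675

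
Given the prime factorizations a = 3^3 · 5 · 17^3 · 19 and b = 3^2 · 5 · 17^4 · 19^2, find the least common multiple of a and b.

max exponent per prime: 3^3 · 5 · 17^4 · 19^2 = 4070395935

4070395935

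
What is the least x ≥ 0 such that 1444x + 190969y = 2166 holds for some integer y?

Euclid: 190969 = 132·1444 + 361; 1444 = 4·361 + 0 → gcd = 361; 2166 = 361·6.
Back-substitution yields 1444·(-132) + 190969·(1) = 361, so one solution is x = -132·6 = -792, y = 1·6 = 6.
Solutions in x differ by 190969/361 = 529; the one in [0, 529) is -792 mod 529 = 266.

266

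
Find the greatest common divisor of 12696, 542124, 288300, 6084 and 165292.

12696 = 2³ · 3 · 23²; 542124 = 2² · 3² · 11 · 37²; 288300 = 2² · 3 · 5² · 31²; 6084 = 2² · 3² · 13²; 165292 = 2² · 31² · 43
gcd takes min exponent of each prime: 2² = 4

4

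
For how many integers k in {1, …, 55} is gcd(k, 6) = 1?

19

6 = 2·3. Inclusion–exclusion on these primes:
55 − ⌊55/2⌋ − ⌊55/3⌋ + ⌊55/6⌋ = 19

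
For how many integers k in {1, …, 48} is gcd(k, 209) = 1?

42

Prime factors of 209: 11, 19. Count integers ≤ 48 divisible by none of them.
By inclusion–exclusion: 48 − ⌊48/11⌋ − ⌊48/19⌋ + ⌊48/209⌋ = 42.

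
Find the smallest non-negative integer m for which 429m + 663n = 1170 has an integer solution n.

12

gcd(429, 663) = 39 (Euclid: 663 = 1·429 + 234; 429 = 1·234 + 195; 234 = 1·195 + 39; 195 = 5·39 + 0), and 39 | 1170.
Extended Euclid: 429·(-3) + 663·(2) = 39. Scale by 30: m₀ = -90.
General solution m = m₀ + 17t; reducing mod 17 gives m = 12 (and n = -6).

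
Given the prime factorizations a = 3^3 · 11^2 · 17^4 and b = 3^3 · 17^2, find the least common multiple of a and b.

272863107

max exponent per prime: 3^3 · 11^2 · 17^4 = 272863107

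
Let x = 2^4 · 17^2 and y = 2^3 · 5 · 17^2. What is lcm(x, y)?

23120

max exponent per prime: 2^4 · 5 · 17^2 = 23120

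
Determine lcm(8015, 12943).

gcd first: 12943 = 1·8015 + 4928; 8015 = 1·4928 + 3087; 4928 = 1·3087 + 1841; 3087 = 1·1841 + 1246; 1841 = 1·1246 + 595; 1246 = 2·595 + 56; 595 = 10·56 + 35; 56 = 1·35 + 21; 35 = 1·21 + 14; 21 = 1·14 + 7; 14 = 2·7 + 0 → gcd = 7
lcm = 8015·12943/gcd = 103738145/7 = 14819735

14819735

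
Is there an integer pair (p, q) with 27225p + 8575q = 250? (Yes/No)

gcd(27225, 8575): 27225 = 3·8575 + 1500; 8575 = 5·1500 + 1075; 1500 = 1·1075 + 425; 1075 = 2·425 + 225; 425 = 1·225 + 200; 225 = 1·200 + 25; 200 = 8·25 + 0 → 25
25 divides 250, so a solution exists.

Yes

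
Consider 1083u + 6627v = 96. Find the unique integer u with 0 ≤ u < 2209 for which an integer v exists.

612

Reduce mod 6627: 1083u ≡ 96 (mod 6627). With g = gcd(1083, 6627) = 3 dividing 96, divide through: 361u ≡ 32 (mod 2209).
Since gcd(361, 2209) = 1, u ≡ 32·(361)⁻¹ ≡ 612 (mod 2209). Smallest non-negative: 612.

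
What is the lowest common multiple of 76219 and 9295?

381095

76219 = 11 · 13² · 41; 9295 = 5 · 11 · 13²
max exponents: 5 · 11 · 13² · 41 = 381095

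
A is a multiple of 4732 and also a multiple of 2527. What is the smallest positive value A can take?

1708252

4732 = 2² · 7 · 13²; 2527 = 7 · 19²
max exponents: 2² · 7 · 13² · 19² = 1708252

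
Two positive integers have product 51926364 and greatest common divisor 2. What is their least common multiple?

gcd·lcm = product, so lcm = 51926364/2 = 25963182.

25963182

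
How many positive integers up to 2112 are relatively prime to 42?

42 = 2·3·7. Inclusion–exclusion on these primes:
2112 − ⌊2112/2⌋ − ⌊2112/3⌋ − ⌊2112/7⌋ + ⌊2112/6⌋ + ⌊2112/14⌋ + ⌊2112/21⌋ − ⌊2112/42⌋ = 603

603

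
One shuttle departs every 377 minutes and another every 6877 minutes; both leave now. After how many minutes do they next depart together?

gcd first: 6877 = 18·377 + 91; 377 = 4·91 + 13; 91 = 7·13 + 0 → gcd = 13
lcm = 377·6877/gcd = 2592629/13 = 199433

199433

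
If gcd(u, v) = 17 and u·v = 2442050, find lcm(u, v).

143650

Since gcd(u,v)·lcm(u,v) = uv, lcm = 2442050/17 = 143650.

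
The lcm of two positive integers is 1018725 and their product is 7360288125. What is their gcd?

7225

From gcd × lcm = ab: gcd = 7360288125 / 1018725 = 7225.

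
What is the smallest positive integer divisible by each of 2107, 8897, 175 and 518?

lcm(2107, 8897) = 2107·8897/gcd = 18745979/7 = 2677997
lcm(2677997, 175) = 2677997·175/gcd = 468649475/7 = 66949925
lcm(66949925, 518) = 66949925·518/gcd = 34680061150/7 = 4954294450

4954294450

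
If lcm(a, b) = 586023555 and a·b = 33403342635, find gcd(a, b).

57

From gcd × lcm = ab: gcd = 33403342635 / 586023555 = 57.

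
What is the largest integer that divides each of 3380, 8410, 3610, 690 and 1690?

10

gcd(3380, 8410): 8410 = 2·3380 + 1650; 3380 = 2·1650 + 80; 1650 = 20·80 + 50; 80 = 1·50 + 30; 50 = 1·30 + 20; 30 = 1·20 + 10; 20 = 2·10 + 0 → 10
gcd(10, 3610): 3610 = 361·10 + 0 → 10
gcd(10, 690): 690 = 69·10 + 0 → 10
gcd(10, 1690): 1690 = 169·10 + 0 → 10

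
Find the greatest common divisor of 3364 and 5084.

3364 = 2² · 29²
5084 = 2² · 31 · 41
Common: 2² = 4

4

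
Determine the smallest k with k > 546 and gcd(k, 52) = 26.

Multiples of 26 above 546: 26·22, 26·23, … . Need the cofactor coprime to 52/26 = 2.
Checking s = 22, 23, … the first with gcd(s, 2) = 1 is s = 23, giving 598.

598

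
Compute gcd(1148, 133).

Euclid: 1148 = 8·133 + 84; 133 = 1·84 + 49; 84 = 1·49 + 35; 49 = 1·35 + 14; 35 = 2·14 + 7; 14 = 2·7 + 0. Last nonzero remainder: 7.

7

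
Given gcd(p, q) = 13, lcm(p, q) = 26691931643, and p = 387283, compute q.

895973

p·q = gcd·lcm = 13·26691931643 = 346995111359, so q = 346995111359/387283 = 895973.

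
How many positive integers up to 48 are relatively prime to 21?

Prime factors of 21: 3, 7. Count integers ≤ 48 divisible by none of them.
By inclusion–exclusion: 48 − ⌊48/3⌋ − ⌊48/7⌋ + ⌊48/21⌋ = 28.

28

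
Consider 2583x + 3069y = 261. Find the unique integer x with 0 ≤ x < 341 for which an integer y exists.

271

gcd(2583, 3069) = 9 (Euclid: 3069 = 1·2583 + 486; 2583 = 5·486 + 153; 486 = 3·153 + 27; 153 = 5·27 + 18; 27 = 1·18 + 9; 18 = 2·9 + 0), and 9 | 261.
Extended Euclid: 2583·(-120) + 3069·(101) = 9. Scale by 29: x₀ = -3480.
General solution x = x₀ + 341t; reducing mod 341 gives x = 271 (and y = -228).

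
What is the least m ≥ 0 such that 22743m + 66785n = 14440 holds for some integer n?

Reduce mod 66785: 22743m ≡ 14440 (mod 66785). With g = gcd(22743, 66785) = 361 dividing 14440, divide through: 63m ≡ 40 (mod 185).
Since gcd(63, 185) = 1, m ≡ 40·(63)⁻¹ ≡ 30 (mod 185). Smallest non-negative: 30.

30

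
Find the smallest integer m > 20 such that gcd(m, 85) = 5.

25

85 = 5·17. Any m with gcd(m, 85) = 5 is a multiple of 5, say 5s, with s coprime to 17.
Need s > 20/5, so s ≥ 5. First s ≥ 5 with gcd(s, 17) = 1 is s = 5. Thus m = 5·5 = 25.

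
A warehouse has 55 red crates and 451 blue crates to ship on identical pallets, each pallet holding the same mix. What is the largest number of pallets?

55 = 5 · 11
451 = 11 · 41
Common: 11 = 11

11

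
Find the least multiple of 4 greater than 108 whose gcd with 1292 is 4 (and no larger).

112

1292 = 4·323. Any t with gcd(t, 1292) = 4 is a multiple of 4, say 4s, with s coprime to 323.
Need s > 108/4, so s ≥ 28. First s ≥ 28 with gcd(s, 323) = 1 is s = 28. Thus t = 4·28 = 112.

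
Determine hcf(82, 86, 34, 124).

2

gcd(82, 86): 86 = 1·82 + 4; 82 = 20·4 + 2; 4 = 2·2 + 0 → 2
gcd(2, 34): 34 = 17·2 + 0 → 2
gcd(2, 124): 124 = 62·2 + 0 → 2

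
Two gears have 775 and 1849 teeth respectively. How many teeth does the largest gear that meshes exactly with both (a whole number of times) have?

775 = 5² · 31
1849 = 43²
Common: 1 = 1

1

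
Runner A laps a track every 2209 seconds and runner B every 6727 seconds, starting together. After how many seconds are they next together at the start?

2209 = 47²; 6727 = 7 · 31²
max exponents: 7 · 31² · 47² = 14859943

14859943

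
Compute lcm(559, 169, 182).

101738

559 = 13 · 43; 169 = 13²; 182 = 2 · 7 · 13
lcm takes max exponent of each prime: 2 · 7 · 13² · 43 = 101738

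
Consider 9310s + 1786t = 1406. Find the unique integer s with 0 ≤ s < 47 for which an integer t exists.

Euclid: 9310 = 5·1786 + 380; 1786 = 4·380 + 266; 380 = 1·266 + 114; 266 = 2·114 + 38; 114 = 3·38 + 0 → gcd = 38; 1406 = 38·37.
Back-substitution yields 9310·(-14) + 1786·(73) = 38, so one solution is s = -14·37 = -518, t = 73·37 = 2701.
Solutions in s differ by 1786/38 = 47; the one in [0, 47) is -518 mod 47 = 46.

46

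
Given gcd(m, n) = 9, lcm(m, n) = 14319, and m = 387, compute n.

m·n = gcd·lcm = 9·14319 = 128871, so n = 128871/387 = 333.

333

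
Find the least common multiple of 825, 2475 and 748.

168300

lcm(825, 2475) = 825·2475/gcd = 2041875/825 = 2475
lcm(2475, 748) = 2475·748/gcd = 1851300/11 = 168300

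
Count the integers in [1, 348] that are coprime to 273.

183

Prime factors of 273: 3, 7, 13. Count integers ≤ 348 divisible by none of them.
By inclusion–exclusion: 348 − ⌊348/3⌋ − ⌊348/7⌋ − ⌊348/13⌋ + ⌊348/21⌋ + ⌊348/39⌋ + ⌊348/91⌋ − ⌊348/273⌋ = 183.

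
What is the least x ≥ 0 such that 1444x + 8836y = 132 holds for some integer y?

355

gcd(1444, 8836) = 4 (Euclid: 8836 = 6·1444 + 172; 1444 = 8·172 + 68; 172 = 2·68 + 36; 68 = 1·36 + 32; 36 = 1·32 + 4; 32 = 8·4 + 0), and 4 | 132.
Extended Euclid: 1444·(-257) + 8836·(42) = 4. Scale by 33: x₀ = -8481.
General solution x = x₀ + 2209t; reducing mod 2209 gives x = 355 (and y = -58).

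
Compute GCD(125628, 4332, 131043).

1083

125628 = 2² · 3 · 19² · 29; 4332 = 2² · 3 · 19²; 131043 = 3 · 11² · 19²
gcd takes min exponent of each prime: 3 · 19² = 1083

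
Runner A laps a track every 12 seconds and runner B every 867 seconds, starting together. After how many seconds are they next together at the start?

gcd first: 867 = 72·12 + 3; 12 = 4·3 + 0 → gcd = 3
lcm = 12·867/gcd = 10404/3 = 3468

3468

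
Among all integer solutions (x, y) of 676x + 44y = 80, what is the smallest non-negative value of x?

gcd(676, 44) = 4 (Euclid: 676 = 15·44 + 16; 44 = 2·16 + 12; 16 = 1·12 + 4; 12 = 3·4 + 0), and 4 | 80.
Extended Euclid: 676·(3) + 44·(-46) = 4. Scale by 20: x₀ = 60.
General solution x = x₀ + 11t; reducing mod 11 gives x = 5 (and y = -75).

5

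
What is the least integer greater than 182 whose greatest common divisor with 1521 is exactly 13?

1521 = 13·117. Any k with gcd(k, 1521) = 13 is a multiple of 13, say 13s, with s coprime to 117.
Need s > 182/13, so s ≥ 15. First s ≥ 15 with gcd(s, 117) = 1 is s = 16. Thus k = 13·16 = 208.

208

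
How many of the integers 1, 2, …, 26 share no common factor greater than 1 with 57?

17

57 = 3·19. Inclusion–exclusion on these primes:
26 − ⌊26/3⌋ − ⌊26/19⌋ + ⌊26/57⌋ = 17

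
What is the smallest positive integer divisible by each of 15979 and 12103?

10178623

gcd first: 15979 = 1·12103 + 3876; 12103 = 3·3876 + 475; 3876 = 8·475 + 76; 475 = 6·76 + 19; 76 = 4·19 + 0 → gcd = 19
lcm = 15979·12103/gcd = 193393837/19 = 10178623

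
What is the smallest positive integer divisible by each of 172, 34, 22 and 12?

lcm(172, 34) = 172·34/gcd = 5848/2 = 2924
lcm(2924, 22) = 2924·22/gcd = 64328/2 = 32164
lcm(32164, 12) = 32164·12/gcd = 385968/4 = 96492

96492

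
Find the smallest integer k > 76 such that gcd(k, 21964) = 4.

21964 = 4·5491. Any k with gcd(k, 21964) = 4 is a multiple of 4, say 4s, with s coprime to 5491.
Need s > 76/4, so s ≥ 20. First s ≥ 20 with gcd(s, 5491) = 1 is s = 20. Thus k = 4·20 = 80.

80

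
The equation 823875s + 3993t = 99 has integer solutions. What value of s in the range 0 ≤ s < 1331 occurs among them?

Reduce mod 3993: 823875s ≡ 99 (mod 3993). With g = gcd(823875, 3993) = 3 dividing 99, divide through: 274625s ≡ 33 (mod 1331).
Since gcd(274625, 1331) = 1, s ≡ 33·(274625)⁻¹ ≡ 88 (mod 1331). Smallest non-negative: 88.

88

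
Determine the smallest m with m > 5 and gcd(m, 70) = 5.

70 = 5·14. Any m with gcd(m, 70) = 5 is a multiple of 5, say 5s, with s coprime to 14.
Need s > 5/5, so s ≥ 2. First s ≥ 2 with gcd(s, 14) = 1 is s = 3. Thus m = 5·3 = 15.

15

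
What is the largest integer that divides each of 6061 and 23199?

209

Euclid: 23199 = 3·6061 + 5016; 6061 = 1·5016 + 1045; 5016 = 4·1045 + 836; 1045 = 1·836 + 209; 836 = 4·209 + 0. Last nonzero remainder: 209.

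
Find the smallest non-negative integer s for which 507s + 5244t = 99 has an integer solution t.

145

Reduce mod 5244: 507s ≡ 99 (mod 5244). With g = gcd(507, 5244) = 3 dividing 99, divide through: 169s ≡ 33 (mod 1748).
Since gcd(169, 1748) = 1, s ≡ 33·(169)⁻¹ ≡ 145 (mod 1748). Smallest non-negative: 145.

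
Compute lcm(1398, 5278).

1398 = 2 · 3 · 233; 5278 = 2 · 7 · 13 · 29
max exponents: 2 · 3 · 7 · 13 · 29 · 233 = 3689322

3689322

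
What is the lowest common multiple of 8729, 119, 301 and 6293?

lcm(8729, 119) = 8729·119/gcd = 1038751/7 = 148393
lcm(148393, 301) = 148393·301/gcd = 44666293/301 = 148393
lcm(148393, 6293) = 148393·6293/gcd = 933837149/203 = 4600183

4600183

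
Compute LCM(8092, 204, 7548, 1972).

26048148

lcm(8092, 204) = 8092·204/gcd = 1650768/68 = 24276
lcm(24276, 7548) = 24276·7548/gcd = 183235248/204 = 898212
lcm(898212, 1972) = 898212·1972/gcd = 1771274064/68 = 26048148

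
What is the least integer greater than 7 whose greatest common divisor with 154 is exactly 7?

21

Multiples of 7 above 7: 7·2, 7·3, … . Need the cofactor coprime to 154/7 = 22.
Checking s = 2, 3, … the first with gcd(s, 22) = 1 is s = 3, giving 21.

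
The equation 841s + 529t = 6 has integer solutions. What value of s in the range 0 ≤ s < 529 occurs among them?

Reduce mod 529: 841s ≡ 6 (mod 529). With g = gcd(841, 529) = 1 dividing 6, divide through: 841s ≡ 6 (mod 529).
Since gcd(841, 529) = 1, s ≡ 6·(841)⁻¹ ≡ 234 (mod 529). Smallest non-negative: 234.

234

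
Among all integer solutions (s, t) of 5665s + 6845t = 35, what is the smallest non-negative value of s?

203

Euclid: 6845 = 1·5665 + 1180; 5665 = 4·1180 + 945; 1180 = 1·945 + 235; 945 = 4·235 + 5; 235 = 47·5 + 0 → gcd = 5; 35 = 5·7.
Back-substitution yields 5665·(29) + 6845·(-24) = 5, so one solution is s = 29·7 = 203, t = -24·7 = -168.
Solutions in s differ by 6845/5 = 1369; the one in [0, 1369) is 203 mod 1369 = 203.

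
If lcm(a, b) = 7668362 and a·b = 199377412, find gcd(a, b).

From gcd × lcm = ab: gcd = 199377412 / 7668362 = 26.

26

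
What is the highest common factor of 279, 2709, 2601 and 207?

279 = 3² · 31; 2709 = 3² · 7 · 43; 2601 = 3² · 17²; 207 = 3² · 23
gcd takes min exponent of each prime: 3² = 9

9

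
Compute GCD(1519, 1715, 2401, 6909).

49

1519 = 7² · 31; 1715 = 5 · 7³; 2401 = 7⁴; 6909 = 3 · 7² · 47
gcd takes min exponent of each prime: 7² = 49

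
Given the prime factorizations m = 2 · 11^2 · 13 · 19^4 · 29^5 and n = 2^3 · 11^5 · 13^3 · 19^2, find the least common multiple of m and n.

max exponent per prime: 2^3 · 11^5 · 13^3 · 19^4 · 29^5 = 7566375022386306687704

7566375022386306687704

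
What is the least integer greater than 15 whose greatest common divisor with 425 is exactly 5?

20

gcd(t, 425) = 5 forces 5 | t; write t = 5s. Then gcd(5s, 5·85) = 5·gcd(s, 85), so need gcd(s, 85) = 1.
5s > 15 gives s ≥ 4. The least s ≥ 4 coprime to 85 is 4, so t = 5·4 = 20.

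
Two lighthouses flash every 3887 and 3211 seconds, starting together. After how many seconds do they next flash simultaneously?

73853

3887 = 13² · 23; 3211 = 13² · 19
max exponents: 13² · 19 · 23 = 73853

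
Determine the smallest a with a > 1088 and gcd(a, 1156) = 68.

gcd(a, 1156) = 68 forces 68 | a; write a = 68s. Then gcd(68s, 68·17) = 68·gcd(s, 17), so need gcd(s, 17) = 1.
68s > 1088 gives s ≥ 17. The least s ≥ 17 coprime to 17 is 18, so a = 68·18 = 1224.

1224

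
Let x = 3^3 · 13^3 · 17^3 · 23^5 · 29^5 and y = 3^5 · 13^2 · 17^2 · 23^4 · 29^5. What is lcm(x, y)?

max exponent per prime: 3^5 · 13^3 · 17^3 · 23^5 · 29^5 = 346267924820742389403861

346267924820742389403861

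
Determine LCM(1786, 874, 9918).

1786 = 2 · 19 · 47; 874 = 2 · 19 · 23; 9918 = 2 · 3² · 19 · 29
lcm takes max exponent of each prime: 2 · 3² · 19 · 23 · 29 · 47 = 10721358

10721358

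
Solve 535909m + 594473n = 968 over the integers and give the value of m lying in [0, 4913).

Euclid: 594473 = 1·535909 + 58564; 535909 = 9·58564 + 8833; 58564 = 6·8833 + 5566; 8833 = 1·5566 + 3267; 5566 = 1·3267 + 2299; 3267 = 1·2299 + 968; 2299 = 2·968 + 363; 968 = 2·363 + 242; 363 = 1·242 + 121; 242 = 2·121 + 0 → gcd = 121; 968 = 121·8.
Back-substitution yields 535909·(-1817) + 594473·(1638) = 121, so one solution is m = -1817·8 = -14536, n = 1638·8 = 13104.
Solutions in m differ by 594473/121 = 4913; the one in [0, 4913) is -14536 mod 4913 = 203.

203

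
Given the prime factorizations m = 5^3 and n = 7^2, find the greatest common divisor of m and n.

1

min exponent per shared prime: (none) = 1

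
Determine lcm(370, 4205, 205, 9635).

599624590

370 = 2 · 5 · 37; 4205 = 5 · 29²; 205 = 5 · 41; 9635 = 5 · 41 · 47
lcm takes max exponent of each prime: 2 · 5 · 29² · 37 · 41 · 47 = 599624590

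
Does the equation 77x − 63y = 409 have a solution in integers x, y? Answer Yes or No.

No

gcd(77, 63): 77 = 1·63 + 14; 63 = 4·14 + 7; 14 = 2·7 + 0 → 7
7 does not divide 409, so a solution does not exist.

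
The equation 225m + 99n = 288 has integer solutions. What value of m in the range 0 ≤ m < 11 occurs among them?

Euclid: 225 = 2·99 + 27; 99 = 3·27 + 18; 27 = 1·18 + 9; 18 = 2·9 + 0 → gcd = 9; 288 = 9·32.
Back-substitution yields 225·(4) + 99·(-9) = 9, so one solution is m = 4·32 = 128, n = -9·32 = -288.
Solutions in m differ by 99/9 = 11; the one in [0, 11) is 128 mod 11 = 7.

7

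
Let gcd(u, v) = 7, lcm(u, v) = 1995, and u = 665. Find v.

21

Using uv = gcd(u,v)·lcm(u,v) = 7·1995 = 13965, we get v = 13965/665 = 21.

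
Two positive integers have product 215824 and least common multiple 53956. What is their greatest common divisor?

4

From gcd × lcm = mn: gcd = 215824 / 53956 = 4.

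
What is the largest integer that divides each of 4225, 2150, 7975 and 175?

gcd(4225, 2150): 4225 = 1·2150 + 2075; 2150 = 1·2075 + 75; 2075 = 27·75 + 50; 75 = 1·50 + 25; 50 = 2·25 + 0 → 25
gcd(25, 7975): 7975 = 319·25 + 0 → 25
gcd(25, 175): 175 = 7·25 + 0 → 25

25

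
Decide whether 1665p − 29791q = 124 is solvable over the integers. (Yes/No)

gcd(1665, 29791): 29791 = 17·1665 + 1486; 1665 = 1·1486 + 179; 1486 = 8·179 + 54; 179 = 3·54 + 17; 54 = 3·17 + 3; 17 = 5·3 + 2; 3 = 1·2 + 1; 2 = 2·1 + 0 → 1
1 divides 124, so a solution exists.

Yes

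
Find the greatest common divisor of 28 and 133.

7

Euclid: 133 = 4·28 + 21; 28 = 1·21 + 7; 21 = 3·7 + 0. Last nonzero remainder: 7.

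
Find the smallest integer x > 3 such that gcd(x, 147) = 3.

Multiples of 3 above 3: 3·2, 3·3, … . Need the cofactor coprime to 147/3 = 49.
Checking s = 2, 3, … the first with gcd(s, 49) = 1 is s = 2, giving 6.

6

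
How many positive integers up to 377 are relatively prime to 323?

337

Prime factors of 323: 17, 19. Count integers ≤ 377 divisible by none of them.
By inclusion–exclusion: 377 − ⌊377/17⌋ − ⌊377/19⌋ + ⌊377/323⌋ = 337.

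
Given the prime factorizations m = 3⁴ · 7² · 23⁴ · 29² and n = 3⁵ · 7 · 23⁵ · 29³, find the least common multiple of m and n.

max exponent per prime: 3⁵ · 7² · 23⁵ · 29³ = 1869112867967289

1869112867967289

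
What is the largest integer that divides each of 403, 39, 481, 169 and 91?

13

403 = 13 · 31; 39 = 3 · 13; 481 = 13 · 37; 169 = 13²; 91 = 7 · 13
gcd takes min exponent of each prime: 13 = 13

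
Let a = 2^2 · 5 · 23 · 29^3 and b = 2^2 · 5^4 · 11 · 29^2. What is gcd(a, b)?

min exponent per shared prime: 2^2 · 5 · 29^2 = 16820

16820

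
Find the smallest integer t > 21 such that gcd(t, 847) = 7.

28

847 = 7·121. Any t with gcd(t, 847) = 7 is a multiple of 7, say 7s, with s coprime to 121.
Need s > 21/7, so s ≥ 4. First s ≥ 4 with gcd(s, 121) = 1 is s = 4. Thus t = 7·4 = 28.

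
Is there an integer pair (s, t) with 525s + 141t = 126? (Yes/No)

By Bézout, 525s + 141t = 126 has integer solutions iff gcd(525, 141) | 126.
Euclid: 525 = 3·141 + 102; 141 = 1·102 + 39; 102 = 2·39 + 24; 39 = 1·24 + 15; 24 = 1·15 + 9; 15 = 1·9 + 6; 9 = 1·6 + 3; 6 = 2·3 + 0. gcd = 3; 126 mod 3 = 0. Yes.

Yes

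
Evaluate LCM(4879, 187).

53669

gcd first: 4879 = 26·187 + 17; 187 = 11·17 + 0 → gcd = 17
lcm = 4879·187/gcd = 912373/17 = 53669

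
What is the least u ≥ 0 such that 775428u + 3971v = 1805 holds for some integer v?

9

Euclid: 775428 = 195·3971 + 1083; 3971 = 3·1083 + 722; 1083 = 1·722 + 361; 722 = 2·361 + 0 → gcd = 361; 1805 = 361·5.
Back-substitution yields 775428·(4) + 3971·(-781) = 361, so one solution is u = 4·5 = 20, v = -781·5 = -3905.
Solutions in u differ by 3971/361 = 11; the one in [0, 11) is 20 mod 11 = 9.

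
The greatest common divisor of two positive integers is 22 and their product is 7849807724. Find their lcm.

356809442

gcd·lcm = product, so lcm = 7849807724/22 = 356809442.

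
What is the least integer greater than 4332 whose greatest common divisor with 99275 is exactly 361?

4693

Multiples of 361 above 4332: 361·13, 361·14, … . Need the cofactor coprime to 99275/361 = 275.
Checking s = 13, 14, … the first with gcd(s, 275) = 1 is s = 13, giving 4693.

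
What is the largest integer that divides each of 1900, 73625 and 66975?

gcd(1900, 73625): 73625 = 38·1900 + 1425; 1900 = 1·1425 + 475; 1425 = 3·475 + 0 → 475
gcd(475, 66975): 66975 = 141·475 + 0 → 475

475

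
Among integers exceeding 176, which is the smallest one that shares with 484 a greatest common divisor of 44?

484 = 44·11. Any m with gcd(m, 484) = 44 is a multiple of 44, say 44s, with s coprime to 11.
Need s > 176/44, so s ≥ 5. First s ≥ 5 with gcd(s, 11) = 1 is s = 5. Thus m = 44·5 = 220.

220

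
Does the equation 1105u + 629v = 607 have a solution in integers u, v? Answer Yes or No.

By Bézout, 1105u + 629v = 607 has integer solutions iff gcd(1105, 629) | 607.
Euclid: 1105 = 1·629 + 476; 629 = 1·476 + 153; 476 = 3·153 + 17; 153 = 9·17 + 0. gcd = 17; 607 mod 17 = 12. No.

No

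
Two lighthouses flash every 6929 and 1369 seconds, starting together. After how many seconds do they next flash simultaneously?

6929 = 13² · 41; 1369 = 37²
max exponents: 13² · 37² · 41 = 9485801

9485801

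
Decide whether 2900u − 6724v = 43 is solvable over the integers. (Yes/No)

No

By Bézout, 2900u − 6724v = 43 has integer solutions iff gcd(2900, 6724) | 43.
Euclid: 6724 = 2·2900 + 924; 2900 = 3·924 + 128; 924 = 7·128 + 28; 128 = 4·28 + 16; 28 = 1·16 + 12; 16 = 1·12 + 4; 12 = 3·4 + 0. gcd = 4; 43 mod 4 = 3. No.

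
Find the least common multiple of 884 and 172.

884 = 2² · 13 · 17; 172 = 2² · 43
max exponents: 2² · 13 · 17 · 43 = 38012

38012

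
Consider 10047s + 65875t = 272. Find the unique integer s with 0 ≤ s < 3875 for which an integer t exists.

2426

gcd(10047, 65875) = 17 (Euclid: 65875 = 6·10047 + 5593; 10047 = 1·5593 + 4454; 5593 = 1·4454 + 1139; 4454 = 3·1139 + 1037; 1139 = 1·1037 + 102; 1037 = 10·102 + 17; 102 = 6·17 + 0), and 17 | 272.
Extended Euclid: 10047·(636) + 65875·(-97) = 17. Scale by 16: s₀ = 10176.
General solution s = s₀ + 3875k; reducing mod 3875 gives s = 2426 (and t = -370).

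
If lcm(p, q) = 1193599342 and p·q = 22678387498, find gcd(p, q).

gcd·lcm = product, so gcd = 22678387498/1193599342 = 19.

19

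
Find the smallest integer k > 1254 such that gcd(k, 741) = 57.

741 = 57·13. Any k with gcd(k, 741) = 57 is a multiple of 57, say 57s, with s coprime to 13.
Need s > 1254/57, so s ≥ 23. First s ≥ 23 with gcd(s, 13) = 1 is s = 23. Thus k = 57·23 = 1311.

1311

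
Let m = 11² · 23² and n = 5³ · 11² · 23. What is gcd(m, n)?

min exponent per shared prime: 11² · 23 = 2783

2783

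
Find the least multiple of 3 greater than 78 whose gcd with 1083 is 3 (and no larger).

81

gcd(t, 1083) = 3 forces 3 | t; write t = 3s. Then gcd(3s, 3·361) = 3·gcd(s, 361), so need gcd(s, 361) = 1.
3s > 78 gives s ≥ 27. The least s ≥ 27 coprime to 361 is 27, so t = 3·27 = 81.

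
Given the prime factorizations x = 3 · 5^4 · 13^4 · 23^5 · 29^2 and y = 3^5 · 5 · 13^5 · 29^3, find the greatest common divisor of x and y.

360297015

min exponent per shared prime: 3 · 5 · 13^4 · 29^2 = 360297015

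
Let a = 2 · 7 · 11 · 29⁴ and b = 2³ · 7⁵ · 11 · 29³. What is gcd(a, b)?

min exponent per shared prime: 2 · 7 · 11 · 29³ = 3755906

3755906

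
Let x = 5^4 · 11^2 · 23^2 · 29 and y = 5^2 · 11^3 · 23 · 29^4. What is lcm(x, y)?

311247403011875

max exponent per prime: 5^4 · 11^3 · 23^2 · 29^4 = 311247403011875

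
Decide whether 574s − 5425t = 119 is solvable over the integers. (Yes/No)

Yes

By Bézout, 574s − 5425t = 119 has integer solutions iff gcd(574, 5425) | 119.
Euclid: 5425 = 9·574 + 259; 574 = 2·259 + 56; 259 = 4·56 + 35; 56 = 1·35 + 21; 35 = 1·21 + 14; 21 = 1·14 + 7; 14 = 2·7 + 0. gcd = 7; 119 mod 7 = 0. Yes.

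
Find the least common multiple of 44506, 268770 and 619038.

lcm(44506, 268770) = 44506·268770/gcd = 11961877620/578 = 20695290
lcm(20695290, 619038) = 20695290·619038/gcd = 12811170931020/12138 = 1055459790

1055459790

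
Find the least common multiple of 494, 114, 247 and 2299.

179322

lcm(494, 114) = 494·114/gcd = 56316/38 = 1482
lcm(1482, 247) = 1482·247/gcd = 366054/247 = 1482
lcm(1482, 2299) = 1482·2299/gcd = 3407118/19 = 179322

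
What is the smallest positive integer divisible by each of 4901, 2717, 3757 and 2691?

lcm(4901, 2717) = 4901·2717/gcd = 13316017/13 = 1024309
lcm(1024309, 3757) = 1024309·3757/gcd = 3848328913/13 = 296025301
lcm(296025301, 2691) = 296025301·2691/gcd = 796604084991/13 = 61277237307

61277237307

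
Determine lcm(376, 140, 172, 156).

22069320

376 = 2³ · 47; 140 = 2² · 5 · 7; 172 = 2² · 43; 156 = 2² · 3 · 13
lcm takes max exponent of each prime: 2³ · 3 · 5 · 7 · 13 · 43 · 47 = 22069320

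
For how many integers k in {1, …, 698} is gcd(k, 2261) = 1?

534

2261 = 7·17·19. Inclusion–exclusion on these primes:
698 − ⌊698/7⌋ − ⌊698/17⌋ − ⌊698/19⌋ + ⌊698/119⌋ + ⌊698/133⌋ + ⌊698/323⌋ − ⌊698/2261⌋ = 534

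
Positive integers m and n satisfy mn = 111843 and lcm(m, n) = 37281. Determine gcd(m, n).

From gcd × lcm = mn: gcd = 111843 / 37281 = 3.

3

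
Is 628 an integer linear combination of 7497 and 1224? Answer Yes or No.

No

By Bézout, 7497u − 1224v = 628 has integer solutions iff gcd(7497, 1224) | 628.
Euclid: 7497 = 6·1224 + 153; 1224 = 8·153 + 0. gcd = 153; 628 mod 153 = 16. No.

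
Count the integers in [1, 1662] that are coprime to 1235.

1163

Prime factors of 1235: 5, 13, 19. Count integers ≤ 1662 divisible by none of them.
By inclusion–exclusion: 1662 − ⌊1662/5⌋ − ⌊1662/13⌋ − ⌊1662/19⌋ + ⌊1662/65⌋ + ⌊1662/95⌋ + ⌊1662/247⌋ − ⌊1662/1235⌋ = 1163.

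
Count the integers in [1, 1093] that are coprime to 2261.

2261 = 7·17·19. Inclusion–exclusion on these primes:
1093 − ⌊1093/7⌋ − ⌊1093/17⌋ − ⌊1093/19⌋ + ⌊1093/119⌋ + ⌊1093/133⌋ + ⌊1093/323⌋ − ⌊1093/2261⌋ = 836

836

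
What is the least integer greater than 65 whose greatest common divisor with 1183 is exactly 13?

1183 = 13·91. Any k with gcd(k, 1183) = 13 is a multiple of 13, say 13s, with s coprime to 91.
Need s > 65/13, so s ≥ 6. First s ≥ 6 with gcd(s, 91) = 1 is s = 6. Thus k = 13·6 = 78.

78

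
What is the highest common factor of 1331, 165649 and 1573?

121

gcd(1331, 165649): 165649 = 124·1331 + 605; 1331 = 2·605 + 121; 605 = 5·121 + 0 → 121
gcd(121, 1573): 1573 = 13·121 + 0 → 121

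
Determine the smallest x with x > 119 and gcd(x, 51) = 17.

Multiples of 17 above 119: 17·8, 17·9, … . Need the cofactor coprime to 51/17 = 3.
Checking s = 8, 9, … the first with gcd(s, 3) = 1 is s = 8, giving 136.

136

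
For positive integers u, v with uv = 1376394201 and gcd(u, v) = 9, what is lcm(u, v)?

152932689

For any two positive integers, gcd × lcm equals their product. Hence lcm = 1376394201 / 9 = 152932689.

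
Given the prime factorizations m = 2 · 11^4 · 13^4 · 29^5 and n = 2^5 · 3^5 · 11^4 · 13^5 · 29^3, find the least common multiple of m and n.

max exponent per prime: 2^5 · 3^5 · 11^4 · 13^5 · 29^5 = 867029239114713129312

867029239114713129312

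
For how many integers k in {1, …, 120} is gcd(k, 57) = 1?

76

Prime factors of 57: 3, 19. Count integers ≤ 120 divisible by none of them.
By inclusion–exclusion: 120 − ⌊120/3⌋ − ⌊120/19⌋ + ⌊120/57⌋ = 76.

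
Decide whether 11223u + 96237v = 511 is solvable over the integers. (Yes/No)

gcd(11223, 96237): 96237 = 8·11223 + 6453; 11223 = 1·6453 + 4770; 6453 = 1·4770 + 1683; 4770 = 2·1683 + 1404; 1683 = 1·1404 + 279; 1404 = 5·279 + 9; 279 = 31·9 + 0 → 9
9 does not divide 511, so a solution does not exist.

No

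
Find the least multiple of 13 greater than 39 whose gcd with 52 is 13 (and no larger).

gcd(x, 52) = 13 forces 13 | x; write x = 13s. Then gcd(13s, 13·4) = 13·gcd(s, 4), so need gcd(s, 4) = 1.
13s > 39 gives s ≥ 4. The least s ≥ 4 coprime to 4 is 5, so x = 13·5 = 65.

65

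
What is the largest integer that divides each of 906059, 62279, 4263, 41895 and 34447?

gcd(906059, 62279): 906059 = 14·62279 + 34153; 62279 = 1·34153 + 28126; 34153 = 1·28126 + 6027; 28126 = 4·6027 + 4018; 6027 = 1·4018 + 2009; 4018 = 2·2009 + 0 → 2009
gcd(2009, 4263): 4263 = 2·2009 + 245; 2009 = 8·245 + 49; 245 = 5·49 + 0 → 49
gcd(49, 41895): 41895 = 855·49 + 0 → 49
gcd(49, 34447): 34447 = 703·49 + 0 → 49

49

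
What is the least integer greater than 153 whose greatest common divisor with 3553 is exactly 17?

gcd(t, 3553) = 17 forces 17 | t; write t = 17s. Then gcd(17s, 17·209) = 17·gcd(s, 209), so need gcd(s, 209) = 1.
17s > 153 gives s ≥ 10. The least s ≥ 10 coprime to 209 is 10, so t = 17·10 = 170.

170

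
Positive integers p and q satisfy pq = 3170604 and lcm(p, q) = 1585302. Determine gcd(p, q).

2

gcd·lcm = product, so gcd = 3170604/1585302 = 2.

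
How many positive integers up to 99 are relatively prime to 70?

34

70 = 2·5·7. Inclusion–exclusion on these primes:
99 − ⌊99/2⌋ − ⌊99/5⌋ − ⌊99/7⌋ + ⌊99/10⌋ + ⌊99/14⌋ + ⌊99/35⌋ − ⌊99/70⌋ = 34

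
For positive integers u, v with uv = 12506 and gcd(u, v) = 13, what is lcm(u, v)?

For any two positive integers, gcd × lcm equals their product. Hence lcm = 12506 / 13 = 962.

962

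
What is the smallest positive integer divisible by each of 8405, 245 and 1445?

119023205

8405 = 5 · 41²; 245 = 5 · 7²; 1445 = 5 · 17²
lcm takes max exponent of each prime: 5 · 7² · 17² · 41² = 119023205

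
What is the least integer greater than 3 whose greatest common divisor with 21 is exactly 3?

gcd(a, 21) = 3 forces 3 | a; write a = 3s. Then gcd(3s, 3·7) = 3·gcd(s, 7), so need gcd(s, 7) = 1.
3s > 3 gives s ≥ 2. The least s ≥ 2 coprime to 7 is 2, so a = 3·2 = 6.

6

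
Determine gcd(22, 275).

22 = 2 · 11
275 = 5² · 11
Common: 11 = 11

11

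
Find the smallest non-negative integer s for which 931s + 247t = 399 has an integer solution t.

6

gcd(931, 247) = 19 (Euclid: 931 = 3·247 + 190; 247 = 1·190 + 57; 190 = 3·57 + 19; 57 = 3·19 + 0), and 19 | 399.
Extended Euclid: 931·(4) + 247·(-15) = 19. Scale by 21: s₀ = 84.
General solution s = s₀ + 13k; reducing mod 13 gives s = 6 (and t = -21).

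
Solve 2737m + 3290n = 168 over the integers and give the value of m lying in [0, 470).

gcd(2737, 3290) = 7 (Euclid: 3290 = 1·2737 + 553; 2737 = 4·553 + 525; 553 = 1·525 + 28; 525 = 18·28 + 21; 28 = 1·21 + 7; 21 = 3·7 + 0), and 7 | 168.
Extended Euclid: 2737·(-119) + 3290·(99) = 7. Scale by 24: m₀ = -2856.
General solution m = m₀ + 470t; reducing mod 470 gives m = 434 (and n = -361).

434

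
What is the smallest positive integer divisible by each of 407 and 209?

7733

gcd first: 407 = 1·209 + 198; 209 = 1·198 + 11; 198 = 18·11 + 0 → gcd = 11
lcm = 407·209/gcd = 85063/11 = 7733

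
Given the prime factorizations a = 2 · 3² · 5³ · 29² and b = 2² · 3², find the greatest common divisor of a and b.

min exponent per shared prime: 2 · 3² = 18

18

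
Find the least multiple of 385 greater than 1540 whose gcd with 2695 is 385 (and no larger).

Multiples of 385 above 1540: 385·5, 385·6, … . Need the cofactor coprime to 2695/385 = 7.
Checking s = 5, 6, … the first with gcd(s, 7) = 1 is s = 5, giving 1925.

1925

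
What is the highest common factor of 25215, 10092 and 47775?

3

gcd(25215, 10092): 25215 = 2·10092 + 5031; 10092 = 2·5031 + 30; 5031 = 167·30 + 21; 30 = 1·21 + 9; 21 = 2·9 + 3; 9 = 3·3 + 0 → 3
gcd(3, 47775): 47775 = 15925·3 + 0 → 3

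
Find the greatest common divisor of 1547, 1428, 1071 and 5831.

119

1547 = 7 · 13 · 17; 1428 = 2² · 3 · 7 · 17; 1071 = 3² · 7 · 17; 5831 = 7³ · 17
gcd takes min exponent of each prime: 7 · 17 = 119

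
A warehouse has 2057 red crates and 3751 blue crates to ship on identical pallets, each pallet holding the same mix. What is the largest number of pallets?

121

Euclid: 3751 = 1·2057 + 1694; 2057 = 1·1694 + 363; 1694 = 4·363 + 242; 363 = 1·242 + 121; 242 = 2·121 + 0. Last nonzero remainder: 121.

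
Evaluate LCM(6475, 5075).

gcd first: 6475 = 1·5075 + 1400; 5075 = 3·1400 + 875; 1400 = 1·875 + 525; 875 = 1·525 + 350; 525 = 1·350 + 175; 350 = 2·175 + 0 → gcd = 175
lcm = 6475·5075/gcd = 32860625/175 = 187775

187775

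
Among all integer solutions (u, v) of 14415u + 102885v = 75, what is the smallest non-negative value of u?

gcd(14415, 102885) = 15 (Euclid: 102885 = 7·14415 + 1980; 14415 = 7·1980 + 555; 1980 = 3·555 + 315; 555 = 1·315 + 240; 315 = 1·240 + 75; 240 = 3·75 + 15; 75 = 5·15 + 0), and 15 | 75.
Extended Euclid: 14415·(1299) + 102885·(-182) = 15. Scale by 5: u₀ = 6495.
General solution u = u₀ + 6859t; reducing mod 6859 gives u = 6495 (and v = -910).

6495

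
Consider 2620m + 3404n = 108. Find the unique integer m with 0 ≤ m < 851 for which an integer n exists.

Reduce mod 3404: 2620m ≡ 108 (mod 3404). With g = gcd(2620, 3404) = 4 dividing 108, divide through: 655m ≡ 27 (mod 851).
Since gcd(655, 851) = 1, m ≡ 27·(655)⁻¹ ≡ 751 (mod 851). Smallest non-negative: 751.

751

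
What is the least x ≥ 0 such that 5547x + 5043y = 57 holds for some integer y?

1491

gcd(5547, 5043) = 3 (Euclid: 5547 = 1·5043 + 504; 5043 = 10·504 + 3; 504 = 168·3 + 0), and 3 | 57.
Extended Euclid: 5547·(-10) + 5043·(11) = 3. Scale by 19: x₀ = -190.
General solution x = x₀ + 1681t; reducing mod 1681 gives x = 1491 (and y = -1640).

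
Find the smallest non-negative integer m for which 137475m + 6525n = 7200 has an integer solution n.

gcd(137475, 6525) = 225 (Euclid: 137475 = 21·6525 + 450; 6525 = 14·450 + 225; 450 = 2·225 + 0), and 225 | 7200.
Extended Euclid: 137475·(-14) + 6525·(295) = 225. Scale by 32: m₀ = -448.
General solution m = m₀ + 29t; reducing mod 29 gives m = 16 (and n = -336).

16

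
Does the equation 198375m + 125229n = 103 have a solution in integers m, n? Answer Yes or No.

No

By Bézout, 198375m + 125229n = 103 has integer solutions iff gcd(198375, 125229) | 103.
Euclid: 198375 = 1·125229 + 73146; 125229 = 1·73146 + 52083; 73146 = 1·52083 + 21063; 52083 = 2·21063 + 9957; 21063 = 2·9957 + 1149; 9957 = 8·1149 + 765; 1149 = 1·765 + 384; 765 = 1·384 + 381; 384 = 1·381 + 3; 381 = 127·3 + 0. gcd = 3; 103 mod 3 = 1. No.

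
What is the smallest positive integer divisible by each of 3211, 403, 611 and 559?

3211 = 13² · 19; 403 = 13 · 31; 611 = 13 · 47; 559 = 13 · 43
lcm takes max exponent of each prime: 13² · 19 · 31 · 43 · 47 = 201172361

201172361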